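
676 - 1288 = - 612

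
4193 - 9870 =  - 5677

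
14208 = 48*296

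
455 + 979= 1434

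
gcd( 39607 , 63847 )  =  1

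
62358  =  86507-24149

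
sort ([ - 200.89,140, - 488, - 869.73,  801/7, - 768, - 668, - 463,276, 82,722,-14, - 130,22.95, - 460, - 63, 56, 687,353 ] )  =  [ - 869.73, - 768, - 668, - 488,  -  463,-460,-200.89, - 130 , - 63, - 14, 22.95,56, 82, 801/7, 140, 276, 353, 687, 722 ]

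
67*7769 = 520523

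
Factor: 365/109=5^1* 73^1*109^( - 1 )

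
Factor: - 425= - 5^2*17^1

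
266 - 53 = 213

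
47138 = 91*518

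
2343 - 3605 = - 1262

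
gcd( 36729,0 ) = 36729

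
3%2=1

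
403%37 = 33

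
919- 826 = 93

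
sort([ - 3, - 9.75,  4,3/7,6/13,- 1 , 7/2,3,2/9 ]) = [-9.75, - 3 , - 1, 2/9,3/7 , 6/13,  3,7/2, 4 ] 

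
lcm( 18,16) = 144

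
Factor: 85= 5^1 * 17^1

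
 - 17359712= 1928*( - 9004) 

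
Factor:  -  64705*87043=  -5632117315= - 5^1*11^1*41^1*193^1 * 12941^1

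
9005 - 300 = 8705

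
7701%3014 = 1673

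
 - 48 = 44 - 92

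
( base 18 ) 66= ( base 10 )114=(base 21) 59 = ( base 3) 11020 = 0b1110010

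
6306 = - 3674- - 9980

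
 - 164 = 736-900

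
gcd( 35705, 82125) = 5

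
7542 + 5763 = 13305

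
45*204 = 9180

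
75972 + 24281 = 100253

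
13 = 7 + 6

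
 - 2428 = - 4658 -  - 2230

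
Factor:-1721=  - 1721^1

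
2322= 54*43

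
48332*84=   4059888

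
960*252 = 241920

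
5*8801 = 44005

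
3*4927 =14781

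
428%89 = 72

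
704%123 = 89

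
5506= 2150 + 3356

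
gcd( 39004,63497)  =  7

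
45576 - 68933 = -23357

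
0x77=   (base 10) 119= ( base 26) 4f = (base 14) 87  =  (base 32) 3n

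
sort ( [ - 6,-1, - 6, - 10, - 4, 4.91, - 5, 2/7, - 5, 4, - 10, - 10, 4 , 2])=[  -  10, - 10, - 10,-6,- 6, - 5, - 5, - 4, - 1, 2/7, 2, 4, 4, 4.91 ] 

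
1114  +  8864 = 9978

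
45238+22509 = 67747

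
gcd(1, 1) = 1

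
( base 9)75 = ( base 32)24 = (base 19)3b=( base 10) 68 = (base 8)104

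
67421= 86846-19425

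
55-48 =7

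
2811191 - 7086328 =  - 4275137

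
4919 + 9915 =14834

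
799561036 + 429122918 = 1228683954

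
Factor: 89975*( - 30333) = -3^1*5^2*59^1 * 61^1*10111^1 = - 2729211675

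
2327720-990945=1336775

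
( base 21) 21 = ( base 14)31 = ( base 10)43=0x2B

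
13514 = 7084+6430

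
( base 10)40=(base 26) 1e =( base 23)1H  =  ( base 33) 17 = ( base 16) 28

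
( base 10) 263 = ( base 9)322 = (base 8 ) 407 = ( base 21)CB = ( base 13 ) 173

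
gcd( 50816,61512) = 8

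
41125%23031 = 18094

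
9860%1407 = 11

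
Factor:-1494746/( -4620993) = 2^1*3^ ( - 1 )*11^1*13^( -1)*47^( - 1)*2521^( - 1)*67943^1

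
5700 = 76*75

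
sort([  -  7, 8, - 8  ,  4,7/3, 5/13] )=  [ - 8, - 7,5/13, 7/3,4,8]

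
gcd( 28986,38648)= 9662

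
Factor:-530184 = - 2^3*3^1*22091^1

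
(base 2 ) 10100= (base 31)K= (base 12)18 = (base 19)11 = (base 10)20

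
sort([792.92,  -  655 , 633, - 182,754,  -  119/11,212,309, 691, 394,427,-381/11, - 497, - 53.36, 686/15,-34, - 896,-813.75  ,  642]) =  [-896, - 813.75,  -  655, - 497, - 182,-53.36 ,  -  381/11 , - 34, - 119/11, 686/15,212, 309, 394, 427,633, 642, 691,754, 792.92]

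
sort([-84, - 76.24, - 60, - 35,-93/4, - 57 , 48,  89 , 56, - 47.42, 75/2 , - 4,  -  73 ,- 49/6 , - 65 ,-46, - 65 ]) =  [ - 84, - 76.24,  -  73 ,-65, - 65,  -  60, - 57, - 47.42, - 46,- 35,- 93/4,  -  49/6, - 4,75/2, 48, 56, 89 ]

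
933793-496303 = 437490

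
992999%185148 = 67259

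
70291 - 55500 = 14791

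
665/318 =2+29/318 = 2.09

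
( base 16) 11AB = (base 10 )4523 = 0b1000110101011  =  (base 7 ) 16121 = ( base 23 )8CF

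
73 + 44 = 117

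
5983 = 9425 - 3442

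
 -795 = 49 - 844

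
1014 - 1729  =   - 715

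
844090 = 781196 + 62894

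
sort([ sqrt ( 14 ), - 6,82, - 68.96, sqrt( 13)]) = [-68.96, - 6,sqrt(13),sqrt(14 ),82]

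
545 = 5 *109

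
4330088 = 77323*56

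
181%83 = 15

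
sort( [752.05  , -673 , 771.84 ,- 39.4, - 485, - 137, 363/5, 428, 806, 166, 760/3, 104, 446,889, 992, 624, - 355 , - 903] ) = [ - 903, - 673, - 485,-355, - 137, - 39.4,363/5, 104, 166, 760/3, 428,  446 , 624,752.05, 771.84,806, 889,992] 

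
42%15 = 12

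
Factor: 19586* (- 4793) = - 93875698 = -2^1*7^1*1399^1  *  4793^1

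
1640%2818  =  1640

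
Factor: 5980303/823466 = 2^ (  -  1) * 7^1 * 31^2*127^1*131^( - 1)*449^( - 1) =854329/117638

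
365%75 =65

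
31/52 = 31/52 = 0.60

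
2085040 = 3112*670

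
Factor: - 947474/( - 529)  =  2^1*11^1 * 23^( - 2)*43067^1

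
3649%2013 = 1636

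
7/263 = 7/263 =0.03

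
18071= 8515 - -9556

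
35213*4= 140852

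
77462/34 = 38731/17 = 2278.29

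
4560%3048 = 1512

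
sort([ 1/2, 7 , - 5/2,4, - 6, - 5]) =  [ - 6, - 5,-5/2,1/2,4, 7]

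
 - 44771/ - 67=668 + 15/67 = 668.22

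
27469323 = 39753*691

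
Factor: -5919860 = - 2^2*5^1*295993^1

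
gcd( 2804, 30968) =4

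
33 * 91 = 3003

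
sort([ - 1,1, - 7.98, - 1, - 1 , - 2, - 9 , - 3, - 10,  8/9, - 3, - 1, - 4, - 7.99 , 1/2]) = [ - 10, - 9,-7.99, - 7.98, - 4, - 3, - 3 , - 2,- 1, - 1, - 1,-1, 1/2,  8/9, 1]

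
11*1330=14630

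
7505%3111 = 1283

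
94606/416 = 227+87/208 = 227.42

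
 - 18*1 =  - 18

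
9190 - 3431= 5759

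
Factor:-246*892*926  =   - 2^4*3^1 * 41^1 * 223^1*463^1 = -203194032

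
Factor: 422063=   422063^1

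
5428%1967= 1494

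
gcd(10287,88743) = 3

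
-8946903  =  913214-9860117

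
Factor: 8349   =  3^1 * 11^2*23^1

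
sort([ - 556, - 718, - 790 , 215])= [- 790 , - 718,-556 , 215]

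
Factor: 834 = 2^1*3^1 * 139^1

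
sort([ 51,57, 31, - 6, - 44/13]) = [ - 6,-44/13,31, 51,  57] 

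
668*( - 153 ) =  - 102204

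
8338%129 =82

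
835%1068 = 835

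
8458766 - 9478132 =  - 1019366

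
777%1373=777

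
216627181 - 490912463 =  - 274285282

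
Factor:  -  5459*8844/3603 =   -  16093132/1201 = -2^2*11^1*53^1*67^1*103^1*1201^(- 1 ) 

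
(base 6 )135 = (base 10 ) 59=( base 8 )73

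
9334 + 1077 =10411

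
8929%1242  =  235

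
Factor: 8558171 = 8558171^1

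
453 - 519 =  - 66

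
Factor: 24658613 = 7^3 * 29^1*37^1*67^1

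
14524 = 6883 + 7641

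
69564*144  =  10017216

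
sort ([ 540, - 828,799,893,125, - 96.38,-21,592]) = [ - 828,-96.38 , - 21,125,540 , 592, 799,893 ] 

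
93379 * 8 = 747032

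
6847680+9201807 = 16049487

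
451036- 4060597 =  - 3609561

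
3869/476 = 8+61/476 = 8.13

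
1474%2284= 1474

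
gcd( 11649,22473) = 33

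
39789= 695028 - 655239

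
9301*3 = 27903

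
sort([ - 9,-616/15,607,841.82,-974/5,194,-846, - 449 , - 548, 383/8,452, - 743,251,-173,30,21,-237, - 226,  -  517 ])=[-846, - 743,-548, - 517,  -  449, - 237, - 226, - 974/5, -173,-616/15,-9,21,30, 383/8 , 194,  251,452,607,841.82] 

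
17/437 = 17/437  =  0.04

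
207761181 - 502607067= - 294845886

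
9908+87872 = 97780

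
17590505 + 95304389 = 112894894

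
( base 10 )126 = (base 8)176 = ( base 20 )66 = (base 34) 3o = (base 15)86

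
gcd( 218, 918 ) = 2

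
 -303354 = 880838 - 1184192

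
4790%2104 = 582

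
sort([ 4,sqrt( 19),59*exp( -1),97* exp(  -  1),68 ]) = [4,sqrt(19), 59 * exp( - 1),97*exp( - 1), 68 ]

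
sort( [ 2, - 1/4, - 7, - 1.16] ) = [ - 7, - 1.16, - 1/4,2]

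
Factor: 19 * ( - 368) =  - 6992 = -2^4*19^1 * 23^1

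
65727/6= 10954 + 1/2 = 10954.50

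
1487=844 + 643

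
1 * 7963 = 7963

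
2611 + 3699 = 6310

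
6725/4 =1681 + 1/4 =1681.25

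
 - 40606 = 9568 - 50174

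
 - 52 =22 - 74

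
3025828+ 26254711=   29280539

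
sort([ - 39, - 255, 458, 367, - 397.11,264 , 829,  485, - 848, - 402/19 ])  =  [  -  848, -397.11, - 255, - 39, - 402/19,264, 367 , 458, 485, 829 ] 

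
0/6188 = 0 = 0.00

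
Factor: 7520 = 2^5*5^1*47^1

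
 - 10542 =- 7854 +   -  2688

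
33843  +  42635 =76478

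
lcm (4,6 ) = 12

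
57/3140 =57/3140 = 0.02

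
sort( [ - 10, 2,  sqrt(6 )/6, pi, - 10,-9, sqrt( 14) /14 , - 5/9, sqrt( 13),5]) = [ - 10,  -  10, - 9, - 5/9,  sqrt(14 ) /14,sqrt(6) /6, 2,pi,sqrt( 13 ),5] 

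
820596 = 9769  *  84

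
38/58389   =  38/58389 = 0.00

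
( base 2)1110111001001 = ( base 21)h62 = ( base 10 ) 7625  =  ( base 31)7SU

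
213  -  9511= - 9298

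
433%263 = 170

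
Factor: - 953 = - 953^1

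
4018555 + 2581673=6600228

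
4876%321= 61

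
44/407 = 4/37 = 0.11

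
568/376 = 71/47  =  1.51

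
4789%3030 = 1759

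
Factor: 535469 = 11^1 * 48679^1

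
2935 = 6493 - 3558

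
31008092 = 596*52027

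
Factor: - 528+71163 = 3^1*5^1*17^1 * 277^1=70635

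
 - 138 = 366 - 504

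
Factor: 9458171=17^1*271^1*2053^1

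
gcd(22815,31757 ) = 1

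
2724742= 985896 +1738846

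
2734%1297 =140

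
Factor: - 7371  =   - 3^4*7^1*13^1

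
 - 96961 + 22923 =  -74038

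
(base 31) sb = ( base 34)PT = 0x36f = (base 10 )879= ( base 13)528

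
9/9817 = 9/9817 = 0.00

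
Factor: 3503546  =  2^1*1751773^1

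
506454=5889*86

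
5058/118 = 42  +  51/59 = 42.86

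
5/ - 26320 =-1/5264 = - 0.00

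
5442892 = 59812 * 91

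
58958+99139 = 158097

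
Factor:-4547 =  - 4547^1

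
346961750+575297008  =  922258758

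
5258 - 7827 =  - 2569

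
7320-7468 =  - 148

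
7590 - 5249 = 2341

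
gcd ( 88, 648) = 8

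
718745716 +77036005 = 795781721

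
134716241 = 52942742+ 81773499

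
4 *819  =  3276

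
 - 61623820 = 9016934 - 70640754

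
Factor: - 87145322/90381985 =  - 2^1 * 5^( - 1 )  *11^1 * 103^( - 1)*283^1*13997^1*175499^(- 1 )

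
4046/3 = 1348 + 2/3 = 1348.67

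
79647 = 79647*1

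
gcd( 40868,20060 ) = 68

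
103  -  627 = -524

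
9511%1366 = 1315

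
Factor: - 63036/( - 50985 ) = 2^2*5^( - 1)*11^( -1)*17^1 = 68/55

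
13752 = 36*382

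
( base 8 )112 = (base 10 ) 74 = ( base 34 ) 26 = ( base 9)82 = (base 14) 54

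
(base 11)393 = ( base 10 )465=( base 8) 721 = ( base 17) 1A6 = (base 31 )F0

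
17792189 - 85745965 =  - 67953776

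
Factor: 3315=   3^1*5^1*13^1 *17^1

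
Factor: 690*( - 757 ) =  - 2^1*3^1*5^1 * 23^1*757^1 = -522330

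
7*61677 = 431739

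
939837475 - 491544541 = 448292934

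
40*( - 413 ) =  - 16520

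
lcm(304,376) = 14288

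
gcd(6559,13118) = 6559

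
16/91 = 16/91   =  0.18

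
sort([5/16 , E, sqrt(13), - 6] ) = [ - 6, 5/16 , E, sqrt(13)] 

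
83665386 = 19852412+63812974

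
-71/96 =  - 1 + 25/96   =  - 0.74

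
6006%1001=0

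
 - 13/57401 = -13/57401  =  -0.00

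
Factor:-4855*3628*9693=- 170731920420=- 2^2*3^3*5^1*359^1*907^1*971^1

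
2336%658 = 362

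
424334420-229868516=194465904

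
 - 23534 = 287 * ( - 82)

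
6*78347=470082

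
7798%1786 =654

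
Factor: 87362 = 2^1*11^2 *19^2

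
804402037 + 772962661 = 1577364698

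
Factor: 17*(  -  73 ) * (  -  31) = 38471 = 17^1*31^1 *73^1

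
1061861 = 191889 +869972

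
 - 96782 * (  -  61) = 5903702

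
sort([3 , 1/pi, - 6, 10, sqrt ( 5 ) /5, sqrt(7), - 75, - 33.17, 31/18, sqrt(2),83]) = [ - 75, - 33.17,  -  6,1/pi,  sqrt( 5)/5, sqrt(2 ), 31/18, sqrt(7), 3,  10,83 ] 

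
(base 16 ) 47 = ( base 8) 107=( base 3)2122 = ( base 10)71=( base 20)3b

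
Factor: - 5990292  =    -  2^2 * 3^2*7^1 *11^1*2161^1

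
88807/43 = 88807/43 = 2065.28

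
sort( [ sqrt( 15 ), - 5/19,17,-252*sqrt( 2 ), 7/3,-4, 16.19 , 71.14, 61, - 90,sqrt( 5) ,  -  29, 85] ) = [ - 252 * sqrt(2), - 90, - 29, - 4, - 5/19,  sqrt (5), 7/3,sqrt(15), 16.19, 17, 61,  71.14, 85] 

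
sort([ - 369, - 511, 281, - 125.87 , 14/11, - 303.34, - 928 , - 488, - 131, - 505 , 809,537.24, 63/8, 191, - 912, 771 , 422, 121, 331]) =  [ - 928, - 912, - 511, - 505, - 488 , - 369, - 303.34, - 131,-125.87, 14/11, 63/8,121 , 191,281 , 331,422, 537.24 , 771 , 809]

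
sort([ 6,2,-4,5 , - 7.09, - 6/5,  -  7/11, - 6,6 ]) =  [ -7.09,-6, - 4, - 6/5, - 7/11 , 2,5 , 6, 6 ] 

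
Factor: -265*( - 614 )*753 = 2^1*3^1*5^1 *53^1*251^1*307^1 = 122520630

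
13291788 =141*94268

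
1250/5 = 250 = 250.00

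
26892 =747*36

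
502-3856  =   - 3354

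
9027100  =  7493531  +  1533569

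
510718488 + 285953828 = 796672316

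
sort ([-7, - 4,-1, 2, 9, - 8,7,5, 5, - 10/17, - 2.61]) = [ - 8, - 7,-4, - 2.61, - 1,-10/17,2,5 , 5,7, 9]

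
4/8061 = 4/8061= 0.00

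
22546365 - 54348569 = - 31802204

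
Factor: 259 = 7^1*37^1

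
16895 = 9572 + 7323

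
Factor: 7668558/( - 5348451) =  - 2556186/1782817 = - 2^1*3^1*41^1*10391^1 * 1782817^(- 1)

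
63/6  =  21/2 = 10.50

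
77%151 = 77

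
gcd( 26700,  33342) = 6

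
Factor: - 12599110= - 2^1*5^1*367^1*3433^1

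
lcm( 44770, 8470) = 313390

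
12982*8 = 103856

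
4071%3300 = 771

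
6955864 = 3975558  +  2980306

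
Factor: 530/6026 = 5^1*23^( - 1)*53^1*131^( - 1) = 265/3013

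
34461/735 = 1641/35 = 46.89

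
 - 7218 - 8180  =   - 15398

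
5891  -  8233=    -2342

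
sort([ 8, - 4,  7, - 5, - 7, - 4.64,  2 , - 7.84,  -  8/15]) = [ - 7.84, - 7, - 5, - 4.64, - 4,-8/15,2, 7,  8]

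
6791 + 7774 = 14565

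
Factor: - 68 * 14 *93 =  - 2^3*3^1 * 7^1*17^1*31^1 = - 88536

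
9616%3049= 469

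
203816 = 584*349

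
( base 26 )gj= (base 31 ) E1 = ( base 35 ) CF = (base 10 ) 435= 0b110110011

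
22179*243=5389497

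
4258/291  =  14+184/291  =  14.63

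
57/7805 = 57/7805 = 0.01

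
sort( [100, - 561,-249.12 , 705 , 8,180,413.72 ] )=[-561, - 249.12,8,100,180, 413.72,705]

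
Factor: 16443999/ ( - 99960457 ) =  - 3^3*11^1*13^1*4259^1*9371^( -1 )*10667^(- 1 )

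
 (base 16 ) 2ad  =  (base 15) 30A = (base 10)685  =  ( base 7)1666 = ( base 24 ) 14d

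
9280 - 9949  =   - 669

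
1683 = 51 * 33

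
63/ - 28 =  - 9/4= -2.25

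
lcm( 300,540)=2700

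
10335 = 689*15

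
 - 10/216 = - 1 + 103/108 = -  0.05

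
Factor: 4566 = 2^1*3^1*761^1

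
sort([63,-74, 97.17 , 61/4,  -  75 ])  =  [ - 75,-74,61/4, 63,97.17]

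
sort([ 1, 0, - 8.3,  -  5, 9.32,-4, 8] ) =[-8.3,-5, - 4, 0, 1 , 8 , 9.32] 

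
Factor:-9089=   -  61^1*  149^1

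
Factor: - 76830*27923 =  - 2^1*3^1*5^1*7^1*13^1* 197^1*3989^1  =  -2145324090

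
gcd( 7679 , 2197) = 1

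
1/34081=1/34081 = 0.00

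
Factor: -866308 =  - 2^2*216577^1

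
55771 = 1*55771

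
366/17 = 366/17 = 21.53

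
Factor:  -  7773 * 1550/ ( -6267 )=4016050/2089 = 2^1 * 5^2  *  31^1*2089^ ( -1 )*2591^1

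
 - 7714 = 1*( - 7714 ) 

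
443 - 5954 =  - 5511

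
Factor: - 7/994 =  - 2^( - 1)*71^(-1)=- 1/142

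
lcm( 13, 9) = 117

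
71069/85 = 71069/85  =  836.11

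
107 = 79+28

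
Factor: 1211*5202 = 6299622= 2^1*3^2*7^1*17^2* 173^1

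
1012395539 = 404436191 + 607959348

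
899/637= 1 + 262/637= 1.41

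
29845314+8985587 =38830901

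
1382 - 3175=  - 1793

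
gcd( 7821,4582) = 79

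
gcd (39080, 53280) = 40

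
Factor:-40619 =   -  151^1*269^1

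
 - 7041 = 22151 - 29192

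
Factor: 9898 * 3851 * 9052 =2^3 * 7^2*31^1*73^1  *101^1  *3851^1  =  345036876296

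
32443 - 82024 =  - 49581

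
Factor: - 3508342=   -  2^1  *  1754171^1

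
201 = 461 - 260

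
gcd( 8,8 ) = 8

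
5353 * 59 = 315827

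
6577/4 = 6577/4 = 1644.25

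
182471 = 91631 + 90840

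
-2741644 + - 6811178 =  - 9552822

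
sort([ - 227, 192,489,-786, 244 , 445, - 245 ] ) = [-786,-245, - 227, 192,244,445,489 ]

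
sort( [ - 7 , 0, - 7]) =[ - 7, - 7, 0 ]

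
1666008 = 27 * 61704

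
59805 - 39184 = 20621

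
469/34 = 469/34 = 13.79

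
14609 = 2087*7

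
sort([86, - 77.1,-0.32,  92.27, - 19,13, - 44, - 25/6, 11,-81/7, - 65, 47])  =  [- 77.1,  -  65, - 44, - 19, - 81/7 , - 25/6 , - 0.32, 11,  13, 47, 86, 92.27 ] 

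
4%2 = 0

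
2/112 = 1/56 = 0.02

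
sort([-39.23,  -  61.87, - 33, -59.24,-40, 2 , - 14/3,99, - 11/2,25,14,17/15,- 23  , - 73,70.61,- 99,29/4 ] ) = [-99, - 73,- 61.87,-59.24,- 40, - 39.23, - 33,-23,  -  11/2, - 14/3, 17/15,2, 29/4,14,  25, 70.61,99]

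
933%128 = 37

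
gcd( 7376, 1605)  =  1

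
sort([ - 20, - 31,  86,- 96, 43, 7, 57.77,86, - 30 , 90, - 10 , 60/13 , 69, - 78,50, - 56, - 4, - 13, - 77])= [ - 96, - 78, - 77 , - 56, -31,-30,-20,-13 ,-10, -4, 60/13,7,43,50,57.77,69, 86 , 86,90]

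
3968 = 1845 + 2123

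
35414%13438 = 8538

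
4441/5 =4441/5 = 888.20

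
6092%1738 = 878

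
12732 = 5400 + 7332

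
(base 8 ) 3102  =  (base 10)1602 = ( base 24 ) 2ii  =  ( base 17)594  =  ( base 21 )3d6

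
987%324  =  15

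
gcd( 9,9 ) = 9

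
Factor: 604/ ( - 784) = -2^( - 2)*7^ (  -  2 )*151^1 =- 151/196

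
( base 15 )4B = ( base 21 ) 38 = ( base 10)71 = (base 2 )1000111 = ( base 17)43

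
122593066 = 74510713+48082353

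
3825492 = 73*52404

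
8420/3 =8420/3 = 2806.67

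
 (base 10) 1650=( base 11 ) 1270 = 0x672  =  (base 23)32h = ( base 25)2g0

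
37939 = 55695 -17756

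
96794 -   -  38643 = 135437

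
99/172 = 99/172 = 0.58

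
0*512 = 0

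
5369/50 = 5369/50 = 107.38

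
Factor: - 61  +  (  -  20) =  - 81 = - 3^4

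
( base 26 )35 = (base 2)1010011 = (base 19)47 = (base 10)83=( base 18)4B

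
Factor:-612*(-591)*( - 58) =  - 2^3 * 3^3*17^1*29^1*197^1 = -20978136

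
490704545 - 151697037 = 339007508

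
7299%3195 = 909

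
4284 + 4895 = 9179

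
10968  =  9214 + 1754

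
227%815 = 227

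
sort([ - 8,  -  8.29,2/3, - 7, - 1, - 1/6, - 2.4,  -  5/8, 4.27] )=[ - 8.29, - 8,  -  7, - 2.4, - 1, - 5/8, - 1/6, 2/3,4.27] 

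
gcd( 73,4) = 1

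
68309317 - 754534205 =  - 686224888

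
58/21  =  58/21=2.76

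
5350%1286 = 206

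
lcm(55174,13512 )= 662088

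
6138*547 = 3357486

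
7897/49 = 7897/49 = 161.16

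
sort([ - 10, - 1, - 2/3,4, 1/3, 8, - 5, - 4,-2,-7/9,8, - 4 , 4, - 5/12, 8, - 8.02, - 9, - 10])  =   [ - 10, - 10, - 9, - 8.02, - 5 , -4, - 4, - 2, - 1,-7/9, - 2/3, - 5/12,  1/3, 4, 4, 8, 8, 8] 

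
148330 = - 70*( - 2119) 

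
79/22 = 79/22 = 3.59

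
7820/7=1117 + 1/7 = 1117.14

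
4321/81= 4321/81 = 53.35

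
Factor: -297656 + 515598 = 217942  =  2^1*108971^1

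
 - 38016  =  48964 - 86980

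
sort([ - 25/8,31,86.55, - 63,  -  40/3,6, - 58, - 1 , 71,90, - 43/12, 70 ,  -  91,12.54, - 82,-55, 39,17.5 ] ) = [-91, - 82, - 63, - 58, - 55,-40/3 , - 43/12, - 25/8, - 1,6, 12.54,17.5, 31 , 39,70,71,86.55,90]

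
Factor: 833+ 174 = 1007 = 19^1*53^1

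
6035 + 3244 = 9279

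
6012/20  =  1503/5  =  300.60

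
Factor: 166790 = 2^1 * 5^1*13^1*1283^1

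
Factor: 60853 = 13^1*31^1*151^1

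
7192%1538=1040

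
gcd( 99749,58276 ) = 1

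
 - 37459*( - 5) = 187295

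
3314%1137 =1040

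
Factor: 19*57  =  1083  =  3^1*19^2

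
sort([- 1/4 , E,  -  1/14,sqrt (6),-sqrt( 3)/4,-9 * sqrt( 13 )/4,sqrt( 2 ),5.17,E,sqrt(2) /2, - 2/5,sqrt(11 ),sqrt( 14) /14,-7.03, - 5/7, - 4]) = [ -9* sqrt(13 ) /4,  -  7.03, - 4,  -  5/7, - sqrt ( 3)/4,  -  2/5,-1/4,-1/14,sqrt( 14)/14 , sqrt ( 2)/2,sqrt( 2 ),sqrt( 6 ),E,E,sqrt( 11 ) , 5.17] 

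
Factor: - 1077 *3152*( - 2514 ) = 8534285856=2^5*3^2*197^1*359^1 * 419^1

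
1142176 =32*35693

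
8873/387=8873/387 = 22.93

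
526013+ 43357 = 569370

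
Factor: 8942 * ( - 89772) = - 2^3*3^1*17^1*263^1 * 7481^1 = - 802741224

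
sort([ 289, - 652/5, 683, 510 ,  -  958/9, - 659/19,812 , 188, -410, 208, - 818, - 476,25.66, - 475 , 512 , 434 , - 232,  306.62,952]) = [ - 818, - 476, - 475, - 410, - 232, - 652/5,-958/9, - 659/19,25.66  ,  188,208, 289,306.62,434, 510,512,683,  812,952] 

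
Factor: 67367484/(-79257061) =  - 2^2*3^3*13^(-1)*109^( - 1 )*541^1*1153^1*55933^( - 1 )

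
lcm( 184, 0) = 0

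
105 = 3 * 35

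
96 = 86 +10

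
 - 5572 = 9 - 5581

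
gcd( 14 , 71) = 1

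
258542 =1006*257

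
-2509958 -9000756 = - 11510714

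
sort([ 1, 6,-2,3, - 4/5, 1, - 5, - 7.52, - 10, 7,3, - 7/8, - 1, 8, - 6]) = [  -  10, - 7.52,  -  6, - 5, - 2, - 1, - 7/8, - 4/5,1 , 1,3, 3,6,  7,8 ]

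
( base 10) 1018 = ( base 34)tw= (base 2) 1111111010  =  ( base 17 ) 38f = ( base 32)vq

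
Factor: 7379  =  47^1 *157^1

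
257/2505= 257/2505 = 0.10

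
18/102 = 3/17  =  0.18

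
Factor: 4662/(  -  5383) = -2^1*3^2*37^1*769^( - 1) = - 666/769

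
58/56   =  29/28 = 1.04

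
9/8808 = 3/2936 = 0.00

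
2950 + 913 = 3863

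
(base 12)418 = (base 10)596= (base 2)1001010100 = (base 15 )29B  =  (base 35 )H1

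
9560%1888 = 120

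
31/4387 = 31/4387 = 0.01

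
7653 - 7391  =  262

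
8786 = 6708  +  2078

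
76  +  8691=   8767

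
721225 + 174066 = 895291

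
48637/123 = 395  +  52/123=395.42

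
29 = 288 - 259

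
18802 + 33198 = 52000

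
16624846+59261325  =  75886171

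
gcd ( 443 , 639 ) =1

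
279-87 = 192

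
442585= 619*715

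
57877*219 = 12675063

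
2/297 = 2/297 = 0.01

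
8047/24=335  +  7/24  =  335.29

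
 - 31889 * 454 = -14477606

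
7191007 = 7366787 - 175780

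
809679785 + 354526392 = 1164206177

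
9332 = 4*2333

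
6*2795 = 16770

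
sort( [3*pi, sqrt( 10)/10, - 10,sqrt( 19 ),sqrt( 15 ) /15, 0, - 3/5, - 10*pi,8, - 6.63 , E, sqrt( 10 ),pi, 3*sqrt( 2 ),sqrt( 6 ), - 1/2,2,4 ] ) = [ - 10*pi, - 10, - 6.63, - 3/5, - 1/2,0,sqrt( 15) /15,sqrt( 10) /10, 2, sqrt ( 6 ), E,pi,  sqrt( 10 ),4, 3*sqrt( 2 ),sqrt( 19), 8, 3 * pi]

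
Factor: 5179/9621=3^( - 2 ) * 1069^ ( -1 ) * 5179^1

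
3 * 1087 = 3261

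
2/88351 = 2/88351 = 0.00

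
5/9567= 5/9567=0.00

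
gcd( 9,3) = 3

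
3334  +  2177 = 5511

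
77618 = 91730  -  14112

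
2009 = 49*41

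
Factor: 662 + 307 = 3^1*17^1 * 19^1 = 969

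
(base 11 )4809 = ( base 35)551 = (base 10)6301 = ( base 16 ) 189D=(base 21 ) e61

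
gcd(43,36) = 1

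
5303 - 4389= 914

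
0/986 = 0 = 0.00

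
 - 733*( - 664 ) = 486712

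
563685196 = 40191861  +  523493335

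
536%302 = 234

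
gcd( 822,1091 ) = 1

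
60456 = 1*60456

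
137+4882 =5019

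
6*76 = 456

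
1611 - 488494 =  - 486883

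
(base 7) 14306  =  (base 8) 7526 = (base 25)671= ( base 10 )3926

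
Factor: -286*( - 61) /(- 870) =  - 8723/435 = - 3^(- 1)*5^( - 1) *11^1*13^1*29^(-1 )*61^1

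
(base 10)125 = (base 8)175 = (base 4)1331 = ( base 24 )55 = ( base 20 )65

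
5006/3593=1 + 1413/3593 = 1.39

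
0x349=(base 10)841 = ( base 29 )100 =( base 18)2ad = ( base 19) 265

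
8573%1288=845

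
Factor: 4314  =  2^1*3^1*719^1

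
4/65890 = 2/32945 = 0.00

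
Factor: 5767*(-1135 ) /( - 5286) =6545545/5286 = 2^( - 1)*3^( - 1)* 5^1* 73^1*79^1*227^1*881^ ( -1) 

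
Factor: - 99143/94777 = -11^1*9013^1*94777^( - 1)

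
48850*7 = 341950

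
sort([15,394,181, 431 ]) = [ 15, 181,394, 431]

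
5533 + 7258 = 12791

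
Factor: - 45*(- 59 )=3^2*5^1*59^1 = 2655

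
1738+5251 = 6989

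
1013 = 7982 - 6969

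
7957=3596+4361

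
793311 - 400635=392676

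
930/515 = 186/103 = 1.81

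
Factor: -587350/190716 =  - 425/138 = - 2^ ( - 1)*3^(- 1)*5^2*17^1*23^(-1 )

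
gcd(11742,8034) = 618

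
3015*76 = 229140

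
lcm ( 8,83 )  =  664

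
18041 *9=162369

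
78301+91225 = 169526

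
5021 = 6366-1345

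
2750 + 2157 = 4907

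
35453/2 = 17726 + 1/2 = 17726.50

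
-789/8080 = -1 + 7291/8080  =  - 0.10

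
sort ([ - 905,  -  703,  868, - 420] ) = [-905 , - 703, - 420,868 ]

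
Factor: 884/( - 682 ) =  - 2^1 *11^(- 1)*13^1*17^1*31^( - 1) = - 442/341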